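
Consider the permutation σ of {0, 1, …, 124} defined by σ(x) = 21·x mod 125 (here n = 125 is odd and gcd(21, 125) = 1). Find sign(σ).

Orbit of 121 under x↦21x: [121, 41, 111, 81, 76, 96, 16]… (length divides ord_125(21)).
Cycle lengths of π_21 on ℤ/125ℤ: [25, 25, 25, 25, 5, 5, 5, 5, 1, 1, 1, 1, 1]; 13 cycles in total.
n − c = 125 − 13 = 112; sign = (−1)^112 = +1.

+1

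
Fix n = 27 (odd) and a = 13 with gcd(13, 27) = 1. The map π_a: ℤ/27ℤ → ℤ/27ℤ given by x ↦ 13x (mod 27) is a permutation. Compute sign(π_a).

Start at x=19: 19 → 4 → 25 → 1 → 13 → 7 → 10 → … (one orbit).
Cycle type of π: 9×2 + 3×2 + 1×3; total 7 cycles.
n − c = 27 − 7 = 20; sign = (−1)^20 = +1.
Check: (13/27) = +1 by Zolotarev.

+1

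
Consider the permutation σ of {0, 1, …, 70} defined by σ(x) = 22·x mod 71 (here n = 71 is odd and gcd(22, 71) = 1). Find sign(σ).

Start at x=61: 61 → 64 → 59 → 20 → 14 → 24 → 31 → … (one orbit).
The orbit structure of x ↦ 22x mod 71: 2 orbits of sizes [70, 1].
With 2 cycles on 71 points, sign = (−1)^{71−2} = -1.
The Jacobi symbol (22|71) = -1 (Zolotarev) agrees.

-1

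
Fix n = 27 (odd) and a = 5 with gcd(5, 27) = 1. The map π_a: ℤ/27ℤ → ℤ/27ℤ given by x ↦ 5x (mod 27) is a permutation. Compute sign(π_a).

-1

Start at x=4: 4 → 20 → 19 → 14 → 16 → 26 → 22 → … (one orbit).
The orbit structure of x ↦ 5x mod 27: 4 orbits of sizes [18, 6, 2, 1].
n − c = 27 − 4 = 23; sign = (−1)^23 = -1.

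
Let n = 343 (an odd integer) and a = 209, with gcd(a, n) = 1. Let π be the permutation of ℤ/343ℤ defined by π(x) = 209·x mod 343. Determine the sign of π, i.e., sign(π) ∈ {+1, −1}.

Orbit of 204 under x↦209x: [204, 104, 127, 132, 148, 62, 267]… (length divides ord_343(209)).
The orbit structure of x ↦ 209x mod 343: 10 orbits of sizes [98, 98, 98, 14, 14, 14, 2, 2, 2, 1].
10 cycles on 343: each ℓ→(−1)^(ℓ−1), product (−1)^333 = -1.

-1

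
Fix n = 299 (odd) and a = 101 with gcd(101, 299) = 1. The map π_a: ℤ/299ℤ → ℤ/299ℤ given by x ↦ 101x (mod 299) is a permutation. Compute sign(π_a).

+1

Start at x=248: 248 → 231 → 9 → 12 → 16 → 121 → 261 → … (one orbit).
Cycle lengths of π_101 on ℤ/299ℤ: [66, 66, 66, 66, 11, 11, 6, 6, 1]; 9 cycles in total.
With 9 cycles on 299 points, sign = (−1)^{299−9} = +1.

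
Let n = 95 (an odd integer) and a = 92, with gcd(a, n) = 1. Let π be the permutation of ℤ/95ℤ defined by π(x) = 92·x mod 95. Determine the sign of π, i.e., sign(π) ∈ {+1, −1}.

Trace 6: π^k(6) = [6, 77, 54, 28, 11, 62, 4] for k=0..6.
The orbit structure of x ↦ 92x mod 95: 6 orbits of sizes [36, 36, 9, 9, 4, 1].
Σ(ℓ_i−1) = 95−6 = 89; sign = (−1)^89 = -1.
Zolotarev: (92|95) = -1, matching the cycle-count sign.

-1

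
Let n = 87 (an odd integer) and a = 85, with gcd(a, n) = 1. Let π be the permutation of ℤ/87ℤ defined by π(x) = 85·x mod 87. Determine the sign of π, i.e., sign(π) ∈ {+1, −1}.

-1

Trace 19: π^k(19) = [19, 49, 76, 22, 43, 1, 85] for k=0..6.
Cycle type of π: 28×3 + 1×3; total 6 cycles.
87 − 6 = 81 transpositions; sign(π) = (−1)^81 = -1.
The Jacobi symbol (85|87) = -1 (Zolotarev) agrees.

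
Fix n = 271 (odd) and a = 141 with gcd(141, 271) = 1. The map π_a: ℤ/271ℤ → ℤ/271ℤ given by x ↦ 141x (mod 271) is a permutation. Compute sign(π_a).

Trace 141: π^k(141) = [141, 98, 268, 119, 248, 9, 185] for k=0..6.
π_141 has 7 disjoint cycles with lengths [45, 45, 45, 45, 45, 45, 1] on {0,…,270}.
sign(π) = (−1)^{n − #cycles} = (−1)^{271−7} = (−1)^264 = +1.

+1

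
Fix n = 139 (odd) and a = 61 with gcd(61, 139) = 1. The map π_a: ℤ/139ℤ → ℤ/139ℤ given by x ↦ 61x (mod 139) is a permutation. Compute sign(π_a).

-1

Orbit of 66 under x↦61x: [66, 134, 112, 21, 30, 23, 13]… (length divides ord_139(61)).
Cycle type of π: 138 + 1; total 2 cycles.
sign(π) = (−1)^{n − #cycles} = (−1)^{139−2} = (−1)^137 = -1.
(61|139)_J = -1 (Zolotarev's lemma cross-check).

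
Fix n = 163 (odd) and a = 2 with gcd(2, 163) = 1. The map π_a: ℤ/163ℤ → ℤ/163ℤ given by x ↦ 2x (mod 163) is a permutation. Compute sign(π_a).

Orbit of 107 under x↦2x: [107, 51, 102, 41, 82, 1, 2]… (length divides ord_163(2)).
π_2 has 2 disjoint cycles with lengths [162, 1] on {0,…,162}.
sign(π) = (−1)^{n − #cycles} = (−1)^{163−2} = (−1)^161 = -1.
The Jacobi symbol (2|163) = -1 (Zolotarev) agrees.

-1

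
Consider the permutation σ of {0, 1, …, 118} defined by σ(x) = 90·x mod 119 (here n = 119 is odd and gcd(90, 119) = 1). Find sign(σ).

+1

Orbit of 41 under x↦90x: [41, 1, 90, 8, 6, 64, 48]… (length divides ord_119(90)).
Cycle lengths of π_90 on ℤ/119ℤ: [16, 16, 16, 16, 16, 16, 16, 2, 2, 2, 1]; 11 cycles in total.
11 cycles on 119: each ℓ→(−1)^(ℓ−1), product (−1)^108 = +1.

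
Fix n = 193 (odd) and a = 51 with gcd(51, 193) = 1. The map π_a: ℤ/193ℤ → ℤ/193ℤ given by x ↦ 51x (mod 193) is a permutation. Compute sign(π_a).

Trace 164: π^k(164) = [164, 65, 34, 190, 40, 110, 13] for k=0..6.
2 cycles of lengths [192, 1].
2 cycles on 193: each ℓ→(−1)^(ℓ−1), product (−1)^191 = -1.
Via Zolotarev, sign(π_{51}) = (51|193) = -1.

-1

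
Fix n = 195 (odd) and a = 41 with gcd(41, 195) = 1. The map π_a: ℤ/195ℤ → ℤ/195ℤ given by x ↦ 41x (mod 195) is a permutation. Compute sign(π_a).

Trace 181: π^k(181) = [181, 11, 61, 161, 166, 176, 1] for k=0..6.
The orbit structure of x ↦ 41x mod 195: 25 orbits of sizes [12, 12, 12, 12, 12, 12, 12, 12, 12, 12, 12, 12, 12, 12, 12, 2, 2, 2, 2, 2, 1, 1, 1, 1, 1].
195 − 25 = 170 transpositions; sign(π) = (−1)^170 = +1.

+1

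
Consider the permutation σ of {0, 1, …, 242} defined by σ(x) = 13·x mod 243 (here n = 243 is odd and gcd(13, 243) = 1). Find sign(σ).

Orbit of 124 under x↦13x: [124, 154, 58, 25, 82, 94, 7]… (length divides ord_243(13)).
Cycle lengths of π_13 on ℤ/243ℤ: [81, 81, 27, 27, 9, 9, 3, 3, 1, 1, 1]; 11 cycles in total.
sign(π) = (−1)^{n − #cycles} = (−1)^{243−11} = (−1)^232 = +1.
Via Zolotarev, sign(π_{13}) = (13|243) = +1.

+1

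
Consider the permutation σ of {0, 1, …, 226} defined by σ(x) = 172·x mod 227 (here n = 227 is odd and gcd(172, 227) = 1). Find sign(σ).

+1

Start at x=171: 171 → 129 → 169 → 12 → 21 → 207 → 192 → … (one orbit).
3 cycles of lengths [113, 113, 1].
n − c = 227 − 3 = 224; sign = (−1)^224 = +1.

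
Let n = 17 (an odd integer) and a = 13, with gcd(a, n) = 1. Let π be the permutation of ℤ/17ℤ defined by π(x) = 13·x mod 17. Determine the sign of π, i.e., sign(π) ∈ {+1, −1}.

Trace 13: π^k(13) = [13, 16, 4, 1] for k=0..3.
Cycle type of π: 4×4 + 1; total 5 cycles.
5 cycles on 17: each ℓ→(−1)^(ℓ−1), product (−1)^12 = +1.

+1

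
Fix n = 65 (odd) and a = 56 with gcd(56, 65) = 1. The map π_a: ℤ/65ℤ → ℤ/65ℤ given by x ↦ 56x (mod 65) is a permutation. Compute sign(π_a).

Start at x=61: 61 → 36 → 1 → 56 → 16 → 51 → 61 (one orbit).
Cycle type of π: 6×10 + 1×5; total 15 cycles.
With 15 cycles on 65 points, sign = (−1)^{65−15} = +1.
Zolotarev: (56|65) = +1, matching the cycle-count sign.

+1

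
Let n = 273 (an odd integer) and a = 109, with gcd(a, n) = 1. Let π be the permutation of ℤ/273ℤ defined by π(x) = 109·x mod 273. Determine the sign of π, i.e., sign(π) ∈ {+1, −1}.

Orbit of 142 under x↦109x: [142, 190, 235, 226, 64, 151, 79]… (length divides ord_273(109)).
Cycle type of π: 12×18 + 4×9 + 3×6 + 1×3; total 36 cycles.
n − c = 273 − 36 = 237; sign = (−1)^237 = -1.
Zolotarev: (109|273) = -1, matching the cycle-count sign.

-1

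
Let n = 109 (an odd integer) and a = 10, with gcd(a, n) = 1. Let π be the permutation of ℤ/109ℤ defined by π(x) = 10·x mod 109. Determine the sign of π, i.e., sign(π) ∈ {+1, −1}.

-1

Trace 102: π^k(102) = [102, 39, 63, 85, 87, 107, 89] for k=0..6.
Decompose π into cycles: lengths [108, 1] (2 cycles, including the fixed point 0).
Σ(ℓ_i−1) = 109−2 = 107; sign = (−1)^107 = -1.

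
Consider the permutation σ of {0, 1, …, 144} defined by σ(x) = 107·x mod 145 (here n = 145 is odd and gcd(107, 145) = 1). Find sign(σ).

Trace 16: π^k(16) = [16, 117, 49, 23, 141, 7, 24] for k=0..6.
Decompose π into cycles: lengths [28, 28, 28, 28, 7, 7, 7, 7, 4, 1] (10 cycles, including the fixed point 0).
10 cycles on 145: each ℓ→(−1)^(ℓ−1), product (−1)^135 = -1.

-1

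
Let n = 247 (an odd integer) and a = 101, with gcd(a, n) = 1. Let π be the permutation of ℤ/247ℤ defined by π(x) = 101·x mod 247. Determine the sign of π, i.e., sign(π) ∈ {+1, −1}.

Trace 77: π^k(77) = [77, 120, 17, 235, 23, 100, 220] for k=0..6.
Decompose π into cycles: lengths [18, 18, 18, 18, 18, 18, 18, 18, 18, 18, 18, 18, 9, 9, 6, 6, 1] (17 cycles, including the fixed point 0).
Σ(ℓ_i−1) = 247−17 = 230; sign = (−1)^230 = +1.

+1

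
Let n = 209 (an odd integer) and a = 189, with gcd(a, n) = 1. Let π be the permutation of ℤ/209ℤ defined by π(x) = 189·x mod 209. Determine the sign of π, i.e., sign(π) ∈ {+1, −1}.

Start at x=151: 151 → 115 → 208 → 20 → 18 → 58 → 94 → … (one orbit).
Decompose π into cycles: lengths [10, 10, 10, 10, 10, 10, 10, 10, 10, 10, 10, 10, 10, 10, 10, 10, 10, 10, 10, 2, 2, 2, 2, 2, 2, 2, 2, 2, 1] (29 cycles, including the fixed point 0).
Σ(ℓ_i−1) = 209−29 = 180; sign = (−1)^180 = +1.

+1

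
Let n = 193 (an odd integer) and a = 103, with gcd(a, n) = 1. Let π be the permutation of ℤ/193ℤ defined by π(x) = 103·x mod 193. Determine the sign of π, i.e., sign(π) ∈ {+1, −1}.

-1

Orbit of 5 under x↦103x: [5, 129, 163, 191, 180, 12, 78]… (length divides ord_193(103)).
The orbit structure of x ↦ 103x mod 193: 2 orbits of sizes [192, 1].
2 cycles on 193: each ℓ→(−1)^(ℓ−1), product (−1)^191 = -1.
Via Zolotarev, sign(π_{103}) = (103|193) = -1.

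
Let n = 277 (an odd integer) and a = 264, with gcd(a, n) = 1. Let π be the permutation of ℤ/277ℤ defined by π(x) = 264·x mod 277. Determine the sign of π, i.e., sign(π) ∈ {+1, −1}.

Trace 211: π^k(211) = [211, 27, 203, 131, 236, 256, 273] for k=0..6.
Decompose π into cycles: lengths [23, 23, 23, 23, 23, 23, 23, 23, 23, 23, 23, 23, 1] (13 cycles, including the fixed point 0).
sign(π) = (−1)^{n − #cycles} = (−1)^{277−13} = (−1)^264 = +1.
The Jacobi symbol (264|277) = +1 (Zolotarev) agrees.

+1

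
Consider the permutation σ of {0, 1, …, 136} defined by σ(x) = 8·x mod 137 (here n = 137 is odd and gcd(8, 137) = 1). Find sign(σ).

+1

Trace 109: π^k(109) = [109, 50, 126, 49, 118, 122, 17] for k=0..6.
Decompose π into cycles: lengths [68, 68, 1] (3 cycles, including the fixed point 0).
n − c = 137 − 3 = 134; sign = (−1)^134 = +1.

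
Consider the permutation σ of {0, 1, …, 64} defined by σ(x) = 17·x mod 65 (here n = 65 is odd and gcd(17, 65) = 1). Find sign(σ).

-1

Orbit of 38 under x↦17x: [38, 61, 62, 14, 43, 16, 12]… (length divides ord_65(17)).
Decompose π into cycles: lengths [12, 12, 12, 12, 6, 6, 4, 1] (8 cycles, including the fixed point 0).
Σ(ℓ_i−1) = 65−8 = 57; sign = (−1)^57 = -1.
Check: (17/65) = -1 by Zolotarev.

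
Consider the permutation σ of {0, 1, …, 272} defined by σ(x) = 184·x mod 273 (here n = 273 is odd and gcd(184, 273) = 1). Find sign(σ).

Orbit of 16 under x↦184x: [16, 214, 64, 37, 256, 148, 205]… (length divides ord_273(184)).
π_184 has 30 disjoint cycles with lengths [12, 12, 12, 12, 12, 12, 12, 12, 12, 12, 12, 12, 12, 12, 12, 12, 12, 12, 12, 12, 12, 3, 3, 3, 3, 3, 3, 1, 1, 1] on {0,…,272}.
With 30 cycles on 273 points, sign = (−1)^{273−30} = -1.
Via Zolotarev, sign(π_{184}) = (184|273) = -1.

-1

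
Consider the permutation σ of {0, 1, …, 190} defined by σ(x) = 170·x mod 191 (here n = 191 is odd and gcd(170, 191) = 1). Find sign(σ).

Trace 184: π^k(184) = [184, 147, 160, 78, 81, 18, 4] for k=0..6.
The orbit structure of x ↦ 170x mod 191: 3 orbits of sizes [95, 95, 1].
3 cycles on 191: each ℓ→(−1)^(ℓ−1), product (−1)^188 = +1.

+1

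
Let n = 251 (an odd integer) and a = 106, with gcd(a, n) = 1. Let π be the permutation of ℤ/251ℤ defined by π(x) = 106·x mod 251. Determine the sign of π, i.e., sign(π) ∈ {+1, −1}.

Start at x=198: 198 → 155 → 115 → 142 → 243 → 156 → 221 → … (one orbit).
The orbit structure of x ↦ 106x mod 251: 3 orbits of sizes [125, 125, 1].
Σ(ℓ_i−1) = 251−3 = 248; sign = (−1)^248 = +1.

+1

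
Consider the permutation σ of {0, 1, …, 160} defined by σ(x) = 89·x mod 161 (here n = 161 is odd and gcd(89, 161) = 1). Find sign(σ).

Trace 142: π^k(142) = [142, 80, 36, 145, 25, 132, 156] for k=0..6.
The orbit structure of x ↦ 89x mod 161: 5 orbits of sizes [66, 66, 22, 6, 1].
sign(π) = (−1)^{n − #cycles} = (−1)^{161−5} = (−1)^156 = +1.
The Jacobi symbol (89|161) = +1 (Zolotarev) agrees.

+1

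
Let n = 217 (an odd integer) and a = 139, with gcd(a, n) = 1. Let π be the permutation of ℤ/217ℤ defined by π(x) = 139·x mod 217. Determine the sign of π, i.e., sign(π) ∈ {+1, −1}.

Orbit of 209 under x↦139x: [209, 190, 153, 1, 139, 8, 27]… (length divides ord_217(139)).
π_139 has 25 disjoint cycles with lengths [10, 10, 10, 10, 10, 10, 10, 10, 10, 10, 10, 10, 10, 10, 10, 10, 10, 10, 10, 10, 10, 2, 2, 2, 1] on {0,…,216}.
With 25 cycles on 217 points, sign = (−1)^{217−25} = +1.

+1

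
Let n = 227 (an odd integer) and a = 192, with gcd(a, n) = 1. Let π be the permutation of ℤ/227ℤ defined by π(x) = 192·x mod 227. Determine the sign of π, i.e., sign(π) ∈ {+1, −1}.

+1

Trace 169: π^k(169) = [169, 214, 1, 192, 90, 28, 155] for k=0..6.
Cycle type of π: 113×2 + 1; total 3 cycles.
3 cycles on 227: each ℓ→(−1)^(ℓ−1), product (−1)^224 = +1.
(192|227)_J = +1 (Zolotarev's lemma cross-check).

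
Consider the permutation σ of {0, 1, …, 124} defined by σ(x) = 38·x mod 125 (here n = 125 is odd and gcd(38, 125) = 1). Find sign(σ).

-1

Start at x=94: 94 → 72 → 111 → 93 → 34 → 42 → 96 → … (one orbit).
4 cycles of lengths [100, 20, 4, 1].
With 4 cycles on 125 points, sign = (−1)^{125−4} = -1.
Zolotarev: (38|125) = -1, matching the cycle-count sign.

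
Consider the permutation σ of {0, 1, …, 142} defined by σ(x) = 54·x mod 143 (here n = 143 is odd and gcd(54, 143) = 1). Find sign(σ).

Orbit of 54 under x↦54x: [54, 56, 21, 133, 32, 12, 76]… (length divides ord_143(54)).
Decompose π into cycles: lengths [12, 12, 12, 12, 12, 12, 12, 12, 12, 12, 12, 2, 2, 2, 2, 2, 1] (17 cycles, including the fixed point 0).
sign(π) = (−1)^{n − #cycles} = (−1)^{143−17} = (−1)^126 = +1.

+1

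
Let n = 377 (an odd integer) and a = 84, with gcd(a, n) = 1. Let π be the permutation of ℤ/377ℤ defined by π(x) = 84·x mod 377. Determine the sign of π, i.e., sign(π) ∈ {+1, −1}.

Start at x=201: 201 → 296 → 359 → 373 → 41 → 51 → 137 → … (one orbit).
π_84 has 7 disjoint cycles with lengths [84, 84, 84, 84, 28, 12, 1] on {0,…,376}.
Σ(ℓ_i−1) = 377−7 = 370; sign = (−1)^370 = +1.
Via Zolotarev, sign(π_{84}) = (84|377) = +1.

+1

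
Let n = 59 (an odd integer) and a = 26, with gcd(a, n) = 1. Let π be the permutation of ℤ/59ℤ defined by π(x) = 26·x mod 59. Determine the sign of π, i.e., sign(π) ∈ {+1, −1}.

Start at x=22: 22 → 41 → 4 → 45 → 49 → 35 → 25 → … (one orbit).
Cycle type of π: 29×2 + 1; total 3 cycles.
With 3 cycles on 59 points, sign = (−1)^{59−3} = +1.

+1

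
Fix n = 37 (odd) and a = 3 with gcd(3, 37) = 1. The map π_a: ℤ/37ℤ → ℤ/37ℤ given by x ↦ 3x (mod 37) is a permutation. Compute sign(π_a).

+1

Trace 28: π^k(28) = [28, 10, 30, 16, 11, 33, 25] for k=0..6.
Cycle lengths of π_3 on ℤ/37ℤ: [18, 18, 1]; 3 cycles in total.
n − c = 37 − 3 = 34; sign = (−1)^34 = +1.
The Jacobi symbol (3|37) = +1 (Zolotarev) agrees.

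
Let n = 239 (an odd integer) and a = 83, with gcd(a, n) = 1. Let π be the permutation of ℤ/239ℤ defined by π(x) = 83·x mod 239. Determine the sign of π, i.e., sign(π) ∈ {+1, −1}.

Start at x=169: 169 → 165 → 72 → 1 → 83 → 197 → 99 → … (one orbit).
Cycle lengths of π_83 on ℤ/239ℤ: [119, 119, 1]; 3 cycles in total.
Σ(ℓ_i−1) = 239−3 = 236; sign = (−1)^236 = +1.
Via Zolotarev, sign(π_{83}) = (83|239) = +1.

+1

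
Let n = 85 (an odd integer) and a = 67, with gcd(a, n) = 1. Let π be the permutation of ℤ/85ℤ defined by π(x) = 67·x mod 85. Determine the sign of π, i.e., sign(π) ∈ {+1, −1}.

Trace 1: π^k(1) = [1, 67, 69, 33] for k=0..3.
π_67 has 26 disjoint cycles with lengths [4, 4, 4, 4, 4, 4, 4, 4, 4, 4, 4, 4, 4, 4, 4, 4, 4, 2, 2, 2, 2, 2, 2, 2, 2, 1] on {0,…,84}.
With 26 cycles on 85 points, sign = (−1)^{85−26} = -1.
Zolotarev: (67|85) = -1, matching the cycle-count sign.

-1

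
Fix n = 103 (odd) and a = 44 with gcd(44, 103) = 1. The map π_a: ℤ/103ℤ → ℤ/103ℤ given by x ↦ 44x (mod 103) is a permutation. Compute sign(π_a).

-1

Trace 98: π^k(98) = [98, 89, 2, 88, 61, 6, 58] for k=0..6.
2 cycles of lengths [102, 1].
With 2 cycles on 103 points, sign = (−1)^{103−2} = -1.
Via Zolotarev, sign(π_{44}) = (44|103) = -1.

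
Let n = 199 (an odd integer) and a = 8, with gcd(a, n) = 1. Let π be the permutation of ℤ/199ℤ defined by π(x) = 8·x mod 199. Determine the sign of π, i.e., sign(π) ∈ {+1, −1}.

Trace 63: π^k(63) = [63, 106, 52, 18, 144, 157, 62] for k=0..6.
Cycle lengths of π_8 on ℤ/199ℤ: [33, 33, 33, 33, 33, 33, 1]; 7 cycles in total.
Σ(ℓ_i−1) = 199−7 = 192; sign = (−1)^192 = +1.
Via Zolotarev, sign(π_{8}) = (8|199) = +1.

+1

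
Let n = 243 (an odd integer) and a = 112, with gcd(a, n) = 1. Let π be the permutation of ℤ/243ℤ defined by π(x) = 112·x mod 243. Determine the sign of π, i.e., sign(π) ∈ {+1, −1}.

Trace 136: π^k(136) = [136, 166, 124, 37, 13, 241, 19] for k=0..6.
Cycle type of π: 81×2 + 27×2 + 9×2 + 3×2 + 1×3; total 11 cycles.
With 11 cycles on 243 points, sign = (−1)^{243−11} = +1.

+1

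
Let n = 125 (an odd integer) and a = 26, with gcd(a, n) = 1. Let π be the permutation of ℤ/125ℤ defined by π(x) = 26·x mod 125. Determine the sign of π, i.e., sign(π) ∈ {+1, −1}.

Orbit of 76 under x↦26x: [76, 101, 1, 26, 51]… (length divides ord_125(26)).
45 cycles of lengths [5, 5, 5, 5, 5, 5, 5, 5, 5, 5, 5, 5, 5, 5, 5, 5, 5, 5, 5, 5, 1, 1, 1, 1, 1, 1, 1, 1, 1, 1, 1, 1, 1, 1, 1, 1, 1, 1, 1, 1, 1, 1, 1, 1, 1].
n − c = 125 − 45 = 80; sign = (−1)^80 = +1.

+1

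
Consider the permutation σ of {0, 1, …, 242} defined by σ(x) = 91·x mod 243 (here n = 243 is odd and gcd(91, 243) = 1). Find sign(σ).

Orbit of 37 under x↦91x: [37, 208, 217, 64, 235, 1, 91]… (length divides ord_243(91)).
27 cycles of lengths [27, 27, 27, 27, 27, 27, 9, 9, 9, 9, 9, 9, 3, 3, 3, 3, 3, 3, 1, 1, 1, 1, 1, 1, 1, 1, 1].
n − c = 243 − 27 = 216; sign = (−1)^216 = +1.

+1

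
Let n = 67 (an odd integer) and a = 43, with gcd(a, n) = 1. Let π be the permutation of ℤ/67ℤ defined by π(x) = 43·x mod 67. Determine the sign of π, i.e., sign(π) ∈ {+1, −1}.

Start at x=52: 52 → 25 → 3 → 62 → 53 → 1 → 43 → … (one orbit).
4 cycles of lengths [22, 22, 22, 1].
With 4 cycles on 67 points, sign = (−1)^{67−4} = -1.
(43|67)_J = -1 (Zolotarev's lemma cross-check).

-1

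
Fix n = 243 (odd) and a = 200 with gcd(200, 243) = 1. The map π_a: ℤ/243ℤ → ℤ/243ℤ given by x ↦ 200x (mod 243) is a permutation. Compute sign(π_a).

-1

Orbit of 137 under x↦200x: [137, 184, 107, 16, 41, 181, 236]… (length divides ord_243(200)).
π_200 has 6 disjoint cycles with lengths [162, 54, 18, 6, 2, 1] on {0,…,242}.
n − c = 243 − 6 = 237; sign = (−1)^237 = -1.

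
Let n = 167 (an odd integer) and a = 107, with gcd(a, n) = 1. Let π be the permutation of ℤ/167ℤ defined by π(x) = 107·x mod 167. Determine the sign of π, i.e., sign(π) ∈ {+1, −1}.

+1

Trace 93: π^k(93) = [93, 98, 132, 96, 85, 77, 56] for k=0..6.
Decompose π into cycles: lengths [83, 83, 1] (3 cycles, including the fixed point 0).
With 3 cycles on 167 points, sign = (−1)^{167−3} = +1.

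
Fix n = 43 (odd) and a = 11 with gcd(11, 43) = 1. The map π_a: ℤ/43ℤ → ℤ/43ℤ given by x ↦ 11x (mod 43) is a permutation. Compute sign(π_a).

Start at x=16: 16 → 4 → 1 → 11 → 35 → 41 → 21 → 16 (one orbit).
π_11 has 7 disjoint cycles with lengths [7, 7, 7, 7, 7, 7, 1] on {0,…,42}.
With 7 cycles on 43 points, sign = (−1)^{43−7} = +1.

+1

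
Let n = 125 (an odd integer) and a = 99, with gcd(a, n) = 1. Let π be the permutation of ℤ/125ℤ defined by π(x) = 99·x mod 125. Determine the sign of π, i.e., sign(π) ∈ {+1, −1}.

Trace 101: π^k(101) = [101, 124, 26, 74, 76, 24, 1] for k=0..6.
23 cycles of lengths [10, 10, 10, 10, 10, 10, 10, 10, 10, 10, 2, 2, 2, 2, 2, 2, 2, 2, 2, 2, 2, 2, 1].
23 cycles on 125: each ℓ→(−1)^(ℓ−1), product (−1)^102 = +1.

+1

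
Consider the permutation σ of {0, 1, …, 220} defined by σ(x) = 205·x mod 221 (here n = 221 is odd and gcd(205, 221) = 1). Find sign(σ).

+1

Trace 103: π^k(103) = [103, 120, 69, 1, 205, 35] for k=0..5.
The orbit structure of x ↦ 205x mod 221: 51 orbits of sizes [6, 6, 6, 6, 6, 6, 6, 6, 6, 6, 6, 6, 6, 6, 6, 6, 6, 6, 6, 6, 6, 6, 6, 6, 6, 6, 6, 6, 6, 6, 6, 6, 6, 6, 1, 1, 1, 1, 1, 1, 1, 1, 1, 1, 1, 1, 1, 1, 1, 1, 1].
Σ(ℓ_i−1) = 221−51 = 170; sign = (−1)^170 = +1.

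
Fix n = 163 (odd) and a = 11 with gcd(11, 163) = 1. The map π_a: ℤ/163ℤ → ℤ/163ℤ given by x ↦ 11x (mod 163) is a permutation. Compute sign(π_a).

-1

Orbit of 145 under x↦11x: [145, 128, 104, 3, 33, 37, 81]… (length divides ord_163(11)).
π_11 has 2 disjoint cycles with lengths [162, 1] on {0,…,162}.
2 cycles on 163: each ℓ→(−1)^(ℓ−1), product (−1)^161 = -1.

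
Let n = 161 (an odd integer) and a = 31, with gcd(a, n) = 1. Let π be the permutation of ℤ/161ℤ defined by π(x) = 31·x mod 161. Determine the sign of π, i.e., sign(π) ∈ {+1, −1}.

-1

Orbit of 139 under x↦31x: [139, 123, 110, 29, 94, 16, 13]… (length divides ord_161(31)).
The orbit structure of x ↦ 31x mod 161: 6 orbits of sizes [66, 66, 11, 11, 6, 1].
n − c = 161 − 6 = 155; sign = (−1)^155 = -1.
The Jacobi symbol (31|161) = -1 (Zolotarev) agrees.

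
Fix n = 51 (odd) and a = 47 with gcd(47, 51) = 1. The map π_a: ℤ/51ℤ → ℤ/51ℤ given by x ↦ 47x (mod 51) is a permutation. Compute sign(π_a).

Trace 38: π^k(38) = [38, 1, 47, 16] for k=0..3.
Cycle lengths of π_47 on ℤ/51ℤ: [4, 4, 4, 4, 4, 4, 4, 4, 4, 4, 4, 4, 2, 1]; 14 cycles in total.
sign(π) = (−1)^{n − #cycles} = (−1)^{51−14} = (−1)^37 = -1.

-1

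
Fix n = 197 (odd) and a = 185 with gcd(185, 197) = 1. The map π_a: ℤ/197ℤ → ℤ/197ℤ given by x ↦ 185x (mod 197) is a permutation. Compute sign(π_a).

-1

Start at x=80: 80 → 25 → 94 → 54 → 140 → 93 → 66 → … (one orbit).
Decompose π into cycles: lengths [196, 1] (2 cycles, including the fixed point 0).
With 2 cycles on 197 points, sign = (−1)^{197−2} = -1.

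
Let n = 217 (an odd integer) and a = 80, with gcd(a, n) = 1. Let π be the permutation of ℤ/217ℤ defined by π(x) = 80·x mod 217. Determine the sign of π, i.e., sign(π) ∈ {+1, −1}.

Start at x=100: 100 → 188 → 67 → 152 → 8 → 206 → 205 → … (one orbit).
π_80 has 10 disjoint cycles with lengths [30, 30, 30, 30, 30, 30, 15, 15, 6, 1] on {0,…,216}.
n − c = 217 − 10 = 207; sign = (−1)^207 = -1.
(80|217)_J = -1 (Zolotarev's lemma cross-check).

-1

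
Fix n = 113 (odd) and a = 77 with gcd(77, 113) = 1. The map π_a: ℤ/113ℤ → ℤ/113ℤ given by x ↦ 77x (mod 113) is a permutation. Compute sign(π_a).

Start at x=41: 41 → 106 → 26 → 81 → 22 → 112 → 36 → … (one orbit).
Cycle lengths of π_77 on ℤ/113ℤ: [56, 56, 1]; 3 cycles in total.
Σ(ℓ_i−1) = 113−3 = 110; sign = (−1)^110 = +1.
Zolotarev: (77|113) = +1, matching the cycle-count sign.

+1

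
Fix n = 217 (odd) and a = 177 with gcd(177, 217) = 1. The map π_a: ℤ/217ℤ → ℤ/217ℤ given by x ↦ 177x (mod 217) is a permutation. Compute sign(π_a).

-1

Start at x=81: 81 → 15 → 51 → 130 → 8 → 114 → 214 → … (one orbit).
10 cycles of lengths [30, 30, 30, 30, 30, 30, 30, 3, 3, 1].
With 10 cycles on 217 points, sign = (−1)^{217−10} = -1.
(177|217)_J = -1 (Zolotarev's lemma cross-check).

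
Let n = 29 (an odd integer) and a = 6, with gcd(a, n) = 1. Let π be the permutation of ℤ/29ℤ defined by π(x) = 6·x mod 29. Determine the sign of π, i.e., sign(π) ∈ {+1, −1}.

Orbit of 22 under x↦6x: [22, 16, 9, 25, 5, 1, 6]… (length divides ord_29(6)).
π_6 has 3 disjoint cycles with lengths [14, 14, 1] on {0,…,28}.
With 3 cycles on 29 points, sign = (−1)^{29−3} = +1.

+1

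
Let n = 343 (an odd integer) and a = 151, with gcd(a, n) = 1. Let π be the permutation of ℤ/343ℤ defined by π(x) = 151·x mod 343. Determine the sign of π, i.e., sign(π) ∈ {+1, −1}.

+1

Orbit of 240 under x↦151x: [240, 225, 18, 317, 190, 221, 100]… (length divides ord_343(151)).
Cycle type of π: 147×2 + 21×2 + 3×2 + 1; total 7 cycles.
With 7 cycles on 343 points, sign = (−1)^{343−7} = +1.
Zolotarev: (151|343) = +1, matching the cycle-count sign.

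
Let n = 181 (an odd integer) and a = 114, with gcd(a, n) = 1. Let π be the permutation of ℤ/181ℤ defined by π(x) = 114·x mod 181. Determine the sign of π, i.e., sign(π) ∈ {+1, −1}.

Trace 82: π^k(82) = [82, 117, 125, 132, 25, 135, 5] for k=0..6.
13 cycles of lengths [15, 15, 15, 15, 15, 15, 15, 15, 15, 15, 15, 15, 1].
n − c = 181 − 13 = 168; sign = (−1)^168 = +1.
The Jacobi symbol (114|181) = +1 (Zolotarev) agrees.

+1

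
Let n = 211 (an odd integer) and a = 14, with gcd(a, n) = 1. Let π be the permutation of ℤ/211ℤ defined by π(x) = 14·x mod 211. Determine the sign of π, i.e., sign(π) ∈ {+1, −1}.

+1

Trace 14: π^k(14) = [14, 196, 1] for k=0..2.
Cycle type of π: 3×70 + 1; total 71 cycles.
n − c = 211 − 71 = 140; sign = (−1)^140 = +1.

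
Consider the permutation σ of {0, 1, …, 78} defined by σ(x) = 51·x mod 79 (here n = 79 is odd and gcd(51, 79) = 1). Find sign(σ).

Trace 50: π^k(50) = [50, 22, 16, 26, 62, 2, 23] for k=0..6.
Cycle type of π: 39×2 + 1; total 3 cycles.
n − c = 79 − 3 = 76; sign = (−1)^76 = +1.

+1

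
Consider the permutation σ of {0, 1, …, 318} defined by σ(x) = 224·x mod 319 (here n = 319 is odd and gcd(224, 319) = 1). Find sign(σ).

-1

Trace 152: π^k(152) = [152, 234, 100, 70, 49, 130, 91] for k=0..6.
Decompose π into cycles: lengths [140, 140, 28, 5, 5, 1] (6 cycles, including the fixed point 0).
6 cycles on 319: each ℓ→(−1)^(ℓ−1), product (−1)^313 = -1.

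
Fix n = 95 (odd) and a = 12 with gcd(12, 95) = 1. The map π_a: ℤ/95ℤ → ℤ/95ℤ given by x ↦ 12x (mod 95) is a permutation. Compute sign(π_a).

+1

Orbit of 18 under x↦12x: [18, 26, 27, 39, 88, 11, 37]… (length divides ord_95(12)).
Decompose π into cycles: lengths [12, 12, 12, 12, 12, 12, 6, 6, 6, 4, 1] (11 cycles, including the fixed point 0).
With 11 cycles on 95 points, sign = (−1)^{95−11} = +1.
The Jacobi symbol (12|95) = +1 (Zolotarev) agrees.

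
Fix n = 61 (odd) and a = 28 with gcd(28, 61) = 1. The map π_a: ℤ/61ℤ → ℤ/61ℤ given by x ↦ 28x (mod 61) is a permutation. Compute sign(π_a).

Start at x=23: 23 → 34 → 37 → 60 → 33 → 9 → 8 → … (one orbit).
Cycle type of π: 20×3 + 1; total 4 cycles.
sign(π) = (−1)^{n − #cycles} = (−1)^{61−4} = (−1)^57 = -1.

-1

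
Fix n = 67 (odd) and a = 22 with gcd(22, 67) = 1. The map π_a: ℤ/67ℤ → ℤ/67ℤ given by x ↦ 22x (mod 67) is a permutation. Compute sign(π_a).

+1

Orbit of 64 under x↦22x: [64, 1, 22, 15, 62, 24, 59]… (length divides ord_67(22)).
Cycle type of π: 11×6 + 1; total 7 cycles.
Σ(ℓ_i−1) = 67−7 = 60; sign = (−1)^60 = +1.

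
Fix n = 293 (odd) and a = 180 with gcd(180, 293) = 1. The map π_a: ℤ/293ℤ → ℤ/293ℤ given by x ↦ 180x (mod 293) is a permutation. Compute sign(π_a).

-1

Orbit of 257 under x↦180x: [257, 259, 33, 80, 43, 122, 278]… (length divides ord_293(180)).
π_180 has 2 disjoint cycles with lengths [292, 1] on {0,…,292}.
2 cycles on 293: each ℓ→(−1)^(ℓ−1), product (−1)^291 = -1.
(180|293)_J = -1 (Zolotarev's lemma cross-check).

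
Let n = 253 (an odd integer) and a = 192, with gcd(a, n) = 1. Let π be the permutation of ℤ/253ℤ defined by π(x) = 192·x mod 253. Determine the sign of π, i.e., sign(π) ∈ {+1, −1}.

Trace 36: π^k(36) = [36, 81, 119, 78, 49, 47, 169] for k=0..6.
9 cycles of lengths [55, 55, 55, 55, 11, 11, 5, 5, 1].
9 cycles on 253: each ℓ→(−1)^(ℓ−1), product (−1)^244 = +1.
Via Zolotarev, sign(π_{192}) = (192|253) = +1.

+1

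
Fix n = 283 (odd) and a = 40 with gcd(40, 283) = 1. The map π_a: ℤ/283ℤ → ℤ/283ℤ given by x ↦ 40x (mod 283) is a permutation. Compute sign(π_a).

+1

Orbit of 151 under x↦40x: [151, 97, 201, 116, 112, 235, 61]… (length divides ord_283(40)).
π_40 has 3 disjoint cycles with lengths [141, 141, 1] on {0,…,282}.
3 cycles on 283: each ℓ→(−1)^(ℓ−1), product (−1)^280 = +1.
Zolotarev: (40|283) = +1, matching the cycle-count sign.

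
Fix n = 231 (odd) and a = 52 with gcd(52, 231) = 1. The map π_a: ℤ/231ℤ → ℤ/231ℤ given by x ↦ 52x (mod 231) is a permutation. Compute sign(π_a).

+1

Start at x=64: 64 → 94 → 37 → 76 → 25 → 145 → 148 → … (one orbit).
15 cycles of lengths [30, 30, 30, 30, 30, 30, 10, 10, 10, 6, 6, 6, 1, 1, 1].
n − c = 231 − 15 = 216; sign = (−1)^216 = +1.
Check: (52/231) = +1 by Zolotarev.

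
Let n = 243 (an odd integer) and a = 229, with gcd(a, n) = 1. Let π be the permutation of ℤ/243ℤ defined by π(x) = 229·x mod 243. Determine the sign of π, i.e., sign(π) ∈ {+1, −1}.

+1

Trace 124: π^k(124) = [124, 208, 4, 187, 55, 202, 88] for k=0..6.
11 cycles of lengths [81, 81, 27, 27, 9, 9, 3, 3, 1, 1, 1].
With 11 cycles on 243 points, sign = (−1)^{243−11} = +1.
Via Zolotarev, sign(π_{229}) = (229|243) = +1.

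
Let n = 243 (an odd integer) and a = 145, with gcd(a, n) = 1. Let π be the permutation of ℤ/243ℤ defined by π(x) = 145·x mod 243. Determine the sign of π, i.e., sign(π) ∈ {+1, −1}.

+1

Orbit of 154 under x↦145x: [154, 217, 118, 100, 163, 64, 46]… (length divides ord_243(145)).
π_145 has 27 disjoint cycles with lengths [27, 27, 27, 27, 27, 27, 9, 9, 9, 9, 9, 9, 3, 3, 3, 3, 3, 3, 1, 1, 1, 1, 1, 1, 1, 1, 1] on {0,…,242}.
With 27 cycles on 243 points, sign = (−1)^{243−27} = +1.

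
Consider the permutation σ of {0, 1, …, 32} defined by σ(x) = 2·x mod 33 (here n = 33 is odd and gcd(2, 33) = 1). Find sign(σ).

Start at x=31: 31 → 29 → 25 → 17 → 1 → 2 → 4 → … (one orbit).
Cycle type of π: 10×3 + 2 + 1; total 5 cycles.
Σ(ℓ_i−1) = 33−5 = 28; sign = (−1)^28 = +1.

+1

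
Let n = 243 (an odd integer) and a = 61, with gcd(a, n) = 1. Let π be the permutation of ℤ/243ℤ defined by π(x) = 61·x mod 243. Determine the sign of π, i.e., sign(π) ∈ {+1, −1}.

+1

Trace 10: π^k(10) = [10, 124, 31, 190, 169, 103, 208] for k=0..6.
Cycle lengths of π_61 on ℤ/243ℤ: [81, 81, 27, 27, 9, 9, 3, 3, 1, 1, 1]; 11 cycles in total.
Σ(ℓ_i−1) = 243−11 = 232; sign = (−1)^232 = +1.
Zolotarev: (61|243) = +1, matching the cycle-count sign.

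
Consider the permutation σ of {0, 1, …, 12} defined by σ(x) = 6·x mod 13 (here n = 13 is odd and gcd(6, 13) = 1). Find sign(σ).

-1

Trace 8: π^k(8) = [8, 9, 2, 12, 7, 3, 5] for k=0..6.
The orbit structure of x ↦ 6x mod 13: 2 orbits of sizes [12, 1].
sign(π) = (−1)^{n − #cycles} = (−1)^{13−2} = (−1)^11 = -1.
Via Zolotarev, sign(π_{6}) = (6|13) = -1.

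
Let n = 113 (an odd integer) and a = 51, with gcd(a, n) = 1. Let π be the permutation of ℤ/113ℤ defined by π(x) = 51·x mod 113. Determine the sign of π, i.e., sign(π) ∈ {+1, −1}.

Orbit of 22 under x↦51x: [22, 105, 44, 97, 88, 81, 63]… (length divides ord_113(51)).
The orbit structure of x ↦ 51x mod 113: 3 orbits of sizes [56, 56, 1].
Σ(ℓ_i−1) = 113−3 = 110; sign = (−1)^110 = +1.

+1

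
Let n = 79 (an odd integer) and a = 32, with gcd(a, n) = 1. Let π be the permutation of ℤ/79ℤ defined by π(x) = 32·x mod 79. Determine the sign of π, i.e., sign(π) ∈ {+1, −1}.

+1

Start at x=50: 50 → 20 → 8 → 19 → 55 → 22 → 72 → … (one orbit).
π_32 has 3 disjoint cycles with lengths [39, 39, 1] on {0,…,78}.
With 3 cycles on 79 points, sign = (−1)^{79−3} = +1.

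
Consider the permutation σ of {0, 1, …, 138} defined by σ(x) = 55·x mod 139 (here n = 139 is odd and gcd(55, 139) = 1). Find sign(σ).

Orbit of 63 under x↦55x: [63, 129, 6, 52, 80, 91, 1]… (length divides ord_139(55)).
Cycle type of π: 23×6 + 1; total 7 cycles.
n − c = 139 − 7 = 132; sign = (−1)^132 = +1.
The Jacobi symbol (55|139) = +1 (Zolotarev) agrees.

+1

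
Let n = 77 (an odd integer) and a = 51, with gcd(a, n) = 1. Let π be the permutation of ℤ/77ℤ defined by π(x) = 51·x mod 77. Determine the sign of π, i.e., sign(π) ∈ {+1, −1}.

Start at x=9: 9 → 74 → 1 → 51 → 60 → 57 → 58 → … (one orbit).
Cycle lengths of π_51 on ℤ/77ℤ: [30, 30, 10, 3, 3, 1]; 6 cycles in total.
6 cycles on 77: each ℓ→(−1)^(ℓ−1), product (−1)^71 = -1.
The Jacobi symbol (51|77) = -1 (Zolotarev) agrees.

-1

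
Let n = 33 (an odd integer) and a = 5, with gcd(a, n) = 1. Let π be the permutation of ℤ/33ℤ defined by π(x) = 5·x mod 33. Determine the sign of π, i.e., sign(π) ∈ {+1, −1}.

-1

Start at x=14: 14 → 4 → 20 → 1 → 5 → 25 → 26 → … (one orbit).
The orbit structure of x ↦ 5x mod 33: 6 orbits of sizes [10, 10, 5, 5, 2, 1].
With 6 cycles on 33 points, sign = (−1)^{33−6} = -1.
Via Zolotarev, sign(π_{5}) = (5|33) = -1.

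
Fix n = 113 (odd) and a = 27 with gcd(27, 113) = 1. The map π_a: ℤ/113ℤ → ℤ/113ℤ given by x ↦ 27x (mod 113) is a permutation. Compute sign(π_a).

-1

Trace 19: π^k(19) = [19, 61, 65, 60, 38, 9, 17] for k=0..6.
2 cycles of lengths [112, 1].
sign(π) = (−1)^{n − #cycles} = (−1)^{113−2} = (−1)^111 = -1.
Via Zolotarev, sign(π_{27}) = (27|113) = -1.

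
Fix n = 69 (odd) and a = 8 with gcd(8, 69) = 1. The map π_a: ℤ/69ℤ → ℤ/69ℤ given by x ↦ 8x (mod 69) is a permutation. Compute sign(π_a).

Orbit of 32 under x↦8x: [32, 49, 47, 31, 41, 52, 2]… (length divides ord_69(8)).
Decompose π into cycles: lengths [22, 22, 11, 11, 2, 1] (6 cycles, including the fixed point 0).
Σ(ℓ_i−1) = 69−6 = 63; sign = (−1)^63 = -1.

-1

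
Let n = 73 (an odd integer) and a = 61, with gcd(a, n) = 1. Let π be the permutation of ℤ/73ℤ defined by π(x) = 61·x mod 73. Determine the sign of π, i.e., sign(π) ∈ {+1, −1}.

+1

Trace 72: π^k(72) = [72, 12, 2, 49, 69, 48, 8] for k=0..6.
Cycle type of π: 36×2 + 1; total 3 cycles.
With 3 cycles on 73 points, sign = (−1)^{73−3} = +1.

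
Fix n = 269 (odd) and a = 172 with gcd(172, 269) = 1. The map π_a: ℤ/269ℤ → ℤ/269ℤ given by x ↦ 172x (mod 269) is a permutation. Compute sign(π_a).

+1

Start at x=87: 87 → 169 → 16 → 62 → 173 → 166 → 38 → … (one orbit).
π_172 has 5 disjoint cycles with lengths [67, 67, 67, 67, 1] on {0,…,268}.
269 − 5 = 264 transpositions; sign(π) = (−1)^264 = +1.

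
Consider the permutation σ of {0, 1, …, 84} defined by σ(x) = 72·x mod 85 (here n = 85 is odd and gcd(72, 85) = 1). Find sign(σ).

-1

Start at x=1: 1 → 72 → 84 → 13 → 1 (one orbit).
The orbit structure of x ↦ 72x mod 85: 22 orbits of sizes [4, 4, 4, 4, 4, 4, 4, 4, 4, 4, 4, 4, 4, 4, 4, 4, 4, 4, 4, 4, 4, 1].
85 − 22 = 63 transpositions; sign(π) = (−1)^63 = -1.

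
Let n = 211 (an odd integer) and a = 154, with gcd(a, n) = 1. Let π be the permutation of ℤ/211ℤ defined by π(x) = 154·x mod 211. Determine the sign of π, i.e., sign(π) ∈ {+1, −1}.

+1

Orbit of 16 under x↦154x: [16, 143, 78, 196, 11, 6, 80]… (length divides ord_211(154)).
Cycle lengths of π_154 on ℤ/211ℤ: [105, 105, 1]; 3 cycles in total.
sign(π) = (−1)^{n − #cycles} = (−1)^{211−3} = (−1)^208 = +1.
The Jacobi symbol (154|211) = +1 (Zolotarev) agrees.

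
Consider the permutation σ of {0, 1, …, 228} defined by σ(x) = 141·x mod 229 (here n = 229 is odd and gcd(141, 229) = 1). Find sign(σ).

-1

Trace 84: π^k(84) = [84, 165, 136, 169, 13, 1, 141] for k=0..6.
Cycle type of π: 76×3 + 1; total 4 cycles.
4 cycles on 229: each ℓ→(−1)^(ℓ−1), product (−1)^225 = -1.
(141|229)_J = -1 (Zolotarev's lemma cross-check).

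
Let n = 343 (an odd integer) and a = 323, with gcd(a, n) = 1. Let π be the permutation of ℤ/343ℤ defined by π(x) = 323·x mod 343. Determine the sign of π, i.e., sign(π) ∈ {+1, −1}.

+1

Start at x=78: 78 → 155 → 330 → 260 → 288 → 71 → 295 → … (one orbit).
The orbit structure of x ↦ 323x mod 343: 19 orbits of sizes [49, 49, 49, 49, 49, 49, 7, 7, 7, 7, 7, 7, 1, 1, 1, 1, 1, 1, 1].
343 − 19 = 324 transpositions; sign(π) = (−1)^324 = +1.
Check: (323/343) = +1 by Zolotarev.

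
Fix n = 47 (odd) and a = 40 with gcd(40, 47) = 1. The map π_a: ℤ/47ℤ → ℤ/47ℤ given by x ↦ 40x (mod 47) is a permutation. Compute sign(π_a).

Trace 2: π^k(2) = [2, 33, 4, 19, 8, 38, 16] for k=0..6.
Decompose π into cycles: lengths [46, 1] (2 cycles, including the fixed point 0).
47 − 2 = 45 transpositions; sign(π) = (−1)^45 = -1.
(40|47)_J = -1 (Zolotarev's lemma cross-check).

-1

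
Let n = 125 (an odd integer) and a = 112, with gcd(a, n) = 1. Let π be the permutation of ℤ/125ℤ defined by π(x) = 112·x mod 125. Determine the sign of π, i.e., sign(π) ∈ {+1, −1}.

Trace 49: π^k(49) = [49, 113, 31, 97, 114, 18, 16] for k=0..6.
The orbit structure of x ↦ 112x mod 125: 4 orbits of sizes [100, 20, 4, 1].
Σ(ℓ_i−1) = 125−4 = 121; sign = (−1)^121 = -1.
The Jacobi symbol (112|125) = -1 (Zolotarev) agrees.

-1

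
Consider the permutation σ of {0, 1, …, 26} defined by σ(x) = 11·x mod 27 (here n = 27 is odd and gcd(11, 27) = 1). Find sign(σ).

Trace 17: π^k(17) = [17, 25, 5, 1, 11, 13, 8] for k=0..6.
Decompose π into cycles: lengths [18, 6, 2, 1] (4 cycles, including the fixed point 0).
With 4 cycles on 27 points, sign = (−1)^{27−4} = -1.
(11|27)_J = -1 (Zolotarev's lemma cross-check).

-1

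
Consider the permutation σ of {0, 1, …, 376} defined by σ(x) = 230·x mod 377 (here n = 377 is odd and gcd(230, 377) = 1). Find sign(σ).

Trace 9: π^k(9) = [9, 185, 326, 334, 289, 118, 373] for k=0..6.
10 cycles of lengths [84, 84, 84, 84, 28, 3, 3, 3, 3, 1].
n − c = 377 − 10 = 367; sign = (−1)^367 = -1.
The Jacobi symbol (230|377) = -1 (Zolotarev) agrees.

-1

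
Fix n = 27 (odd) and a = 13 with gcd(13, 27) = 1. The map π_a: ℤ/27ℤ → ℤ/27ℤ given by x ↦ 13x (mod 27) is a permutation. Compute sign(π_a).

Trace 25: π^k(25) = [25, 1, 13, 7, 10, 22, 16] for k=0..6.
The orbit structure of x ↦ 13x mod 27: 7 orbits of sizes [9, 9, 3, 3, 1, 1, 1].
27 − 7 = 20 transpositions; sign(π) = (−1)^20 = +1.
Zolotarev: (13|27) = +1, matching the cycle-count sign.

+1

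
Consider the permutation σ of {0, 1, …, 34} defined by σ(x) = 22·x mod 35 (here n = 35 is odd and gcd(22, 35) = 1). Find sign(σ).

-1

Orbit of 1 under x↦22x: [1, 22, 29, 8]… (length divides ord_35(22)).
Cycle lengths of π_22 on ℤ/35ℤ: [4, 4, 4, 4, 4, 4, 4, 1, 1, 1, 1, 1, 1, 1]; 14 cycles in total.
35 − 14 = 21 transpositions; sign(π) = (−1)^21 = -1.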